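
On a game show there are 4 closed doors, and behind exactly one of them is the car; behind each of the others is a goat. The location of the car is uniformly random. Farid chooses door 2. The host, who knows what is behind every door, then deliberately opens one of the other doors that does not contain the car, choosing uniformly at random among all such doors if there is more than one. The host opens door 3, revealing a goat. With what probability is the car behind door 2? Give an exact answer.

Consider each possible location of the car in turn.
If it is behind either of doors 1 and 4 (prior 1/4 each): the host has 2 equally likely choices, so probability 1/2; weight (1/4)·(1/2) = 1/8 each.
If it is behind door 2 (prior 1/4): the host has 3 equally likely choices, so probability 1/3; weight (1/4)·(1/3) = 1/12.
If it is behind door 3 (prior 1/4): the host opened door 3, so this case is ruled out; weight (1/4)·0 = 0.
The weights sum to 1/3.
So P(the car behind door 2 | the host opened door 3) = (1/12) / (1/3) = 1/4.

1/4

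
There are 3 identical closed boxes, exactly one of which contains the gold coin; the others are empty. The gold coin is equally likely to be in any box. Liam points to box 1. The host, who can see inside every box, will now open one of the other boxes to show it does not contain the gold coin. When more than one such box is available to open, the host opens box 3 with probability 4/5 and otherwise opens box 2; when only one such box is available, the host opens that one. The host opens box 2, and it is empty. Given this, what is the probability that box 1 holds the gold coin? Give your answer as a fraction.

1/6

Condition on the true location of the gold coin.
If it is in box 1 (prior 1/3): box 3 is available but not opened, probability 1/5; weight (1/3)·(1/5) = 1/15.
If it is in box 2 (prior 1/3): the host opened box 2, so this case is ruled out; weight (1/3)·0 = 0.
If it is in box 3 (prior 1/3): only box 2 is available, probability 1; weight (1/3)·1 = 1/3.
The weights sum to 2/5.
So P(the gold coin in box 1 | the host opened box 2) = (1/15) / (2/5) = 1/6.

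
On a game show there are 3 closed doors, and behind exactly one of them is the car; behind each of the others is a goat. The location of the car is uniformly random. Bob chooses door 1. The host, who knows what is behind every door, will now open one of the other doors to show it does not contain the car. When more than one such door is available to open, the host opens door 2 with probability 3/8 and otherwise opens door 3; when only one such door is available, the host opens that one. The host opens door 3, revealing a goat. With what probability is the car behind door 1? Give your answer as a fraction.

5/13

Condition on the true location of the car.
If it is behind door 1 (prior 1/3): door 2 is available but not opened, probability 5/8; weight (1/3)·(5/8) = 5/24.
If it is behind door 2 (prior 1/3): only door 3 is available, probability 1; weight (1/3)·1 = 1/3.
If it is behind door 3 (prior 1/3): the host opened door 3, so this case is ruled out; weight (1/3)·0 = 0.
The weights sum to 13/24.
So P(the car behind door 1 | the host opened door 3) = (5/24) / (13/24) = 5/13.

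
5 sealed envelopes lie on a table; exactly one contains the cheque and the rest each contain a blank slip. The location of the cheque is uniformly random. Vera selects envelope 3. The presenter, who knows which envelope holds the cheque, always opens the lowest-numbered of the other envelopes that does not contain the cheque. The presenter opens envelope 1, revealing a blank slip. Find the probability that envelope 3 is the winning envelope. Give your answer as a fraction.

Apply Bayes' rule, conditioning on where the cheque actually is.
If it is in envelope 1 (prior 1/5): the presenter opened envelope 1, so this case is ruled out; weight (1/5)·0 = 0.
If it is in any of envelopes 2, 3, 4, and 5 (prior 1/5 each): envelope 1 is the lowest-numbered option available, probability 1; weight (1/5)·1 = 1/5 each.
The weights sum to 4/5.
So P(the cheque in envelope 3 | the presenter opened envelope 1) = (1/5) / (4/5) = 1/4.

1/4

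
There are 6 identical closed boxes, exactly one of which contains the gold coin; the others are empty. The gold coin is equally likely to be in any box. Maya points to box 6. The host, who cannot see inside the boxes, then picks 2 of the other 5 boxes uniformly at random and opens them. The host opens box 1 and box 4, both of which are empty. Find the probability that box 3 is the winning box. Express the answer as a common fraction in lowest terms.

1/4

Condition on the true location of the gold coin.
If it is in either of boxes 1 and 4 (prior 1/6 each): that box was opened and seen not to hold the prize — ruled out; weight (1/6)·0 = 0 each.
If it is in any of boxes 2, 3, 5, and 6 (prior 1/6 each): the host picks exactly this set with probability 1/10 regardless, and none is the prize; weight (1/6)·(1/10) = 1/60 each.
The weights sum to 1/15.
So P(the gold coin in box 3 | the host opened box 1 and box 4) = (1/60) / (1/15) = 1/4.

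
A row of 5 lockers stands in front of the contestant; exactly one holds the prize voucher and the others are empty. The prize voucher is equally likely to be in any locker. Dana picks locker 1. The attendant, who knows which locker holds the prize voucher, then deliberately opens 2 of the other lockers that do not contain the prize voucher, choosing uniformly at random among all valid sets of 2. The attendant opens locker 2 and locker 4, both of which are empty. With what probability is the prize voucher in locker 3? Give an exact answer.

Consider each possible location of the prize voucher in turn.
If it is in locker 1 (prior 1/5): the attendant has 6 equally likely choices, so probability 1/6; weight (1/5)·(1/6) = 1/30.
If it is in either of lockers 2 and 4 (prior 1/5 each): that locker was opened and seen not to hold the prize — ruled out; weight (1/5)·0 = 0 each.
If it is in either of lockers 3 and 5 (prior 1/5 each): the attendant has 3 equally likely choices, so probability 1/3; weight (1/5)·(1/3) = 1/15 each.
The weights sum to 1/6.
So P(the prize voucher in locker 3 | the attendant opened locker 2 and locker 4) = (1/15) / (1/6) = 2/5.

2/5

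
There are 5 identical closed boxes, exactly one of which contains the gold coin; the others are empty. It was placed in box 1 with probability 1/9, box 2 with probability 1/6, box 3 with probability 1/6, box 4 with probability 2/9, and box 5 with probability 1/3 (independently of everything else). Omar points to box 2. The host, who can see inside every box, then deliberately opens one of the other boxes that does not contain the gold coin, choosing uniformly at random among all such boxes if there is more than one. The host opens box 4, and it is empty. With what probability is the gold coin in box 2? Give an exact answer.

Consider each possible location of the gold coin in turn.
If it is in box 1 (prior 1/9): the host has 3 equally likely choices, so probability 1/3; weight (1/9)·(1/3) = 1/27.
If it is in box 2 (prior 1/6): the host has 4 equally likely choices, so probability 1/4; weight (1/6)·(1/4) = 1/24.
If it is in box 3 (prior 1/6): the host has 3 equally likely choices, so probability 1/3; weight (1/6)·(1/3) = 1/18.
If it is in box 4 (prior 2/9): the host opened box 4, so this case is ruled out; weight (2/9)·0 = 0.
If it is in box 5 (prior 1/3): the host has 3 equally likely choices, so probability 1/3; weight (1/3)·(1/3) = 1/9.
The weights sum to 53/216.
So P(the gold coin in box 2 | the host opened box 4) = (1/24) / (53/216) = 9/53.

9/53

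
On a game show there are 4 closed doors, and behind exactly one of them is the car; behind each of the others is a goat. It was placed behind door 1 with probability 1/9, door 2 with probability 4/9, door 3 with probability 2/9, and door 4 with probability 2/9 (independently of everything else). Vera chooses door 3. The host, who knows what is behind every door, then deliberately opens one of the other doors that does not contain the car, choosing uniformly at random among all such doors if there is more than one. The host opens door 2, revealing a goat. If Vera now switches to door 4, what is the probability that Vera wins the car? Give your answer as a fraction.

6/13

Condition on the true location of the car.
If it is behind door 1 (prior 1/9): the host has 2 equally likely choices, so probability 1/2; weight (1/9)·(1/2) = 1/18.
If it is behind door 2 (prior 4/9): the host opened door 2, so this case is ruled out; weight (4/9)·0 = 0.
If it is behind door 3 (prior 2/9): the host has 3 equally likely choices, so probability 1/3; weight (2/9)·(1/3) = 2/27.
If it is behind door 4 (prior 2/9): the host has 2 equally likely choices, so probability 1/2; weight (2/9)·(1/2) = 1/9.
The weights sum to 13/54.
So P(the car behind door 4 | the host opened door 2) = (1/9) / (13/54) = 6/13.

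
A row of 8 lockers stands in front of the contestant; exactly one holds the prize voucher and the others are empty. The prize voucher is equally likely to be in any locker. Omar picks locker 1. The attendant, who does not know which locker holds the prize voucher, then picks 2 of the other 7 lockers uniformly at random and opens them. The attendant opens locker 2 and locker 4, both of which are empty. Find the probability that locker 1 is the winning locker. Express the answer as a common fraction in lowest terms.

1/6

Consider each possible location of the prize voucher in turn.
If it is in any of lockers 1, 3, 5, 6, 7, and 8 (prior 1/8 each): the attendant picks exactly this set with probability 1/21 regardless, and none is the prize; weight (1/8)·(1/21) = 1/168 each.
If it is in either of lockers 2 and 4 (prior 1/8 each): that locker was opened and seen not to hold the prize — ruled out; weight (1/8)·0 = 0 each.
The weights sum to 1/28.
So P(the prize voucher in locker 1 | the attendant opened locker 2 and locker 4) = (1/168) / (1/28) = 1/6.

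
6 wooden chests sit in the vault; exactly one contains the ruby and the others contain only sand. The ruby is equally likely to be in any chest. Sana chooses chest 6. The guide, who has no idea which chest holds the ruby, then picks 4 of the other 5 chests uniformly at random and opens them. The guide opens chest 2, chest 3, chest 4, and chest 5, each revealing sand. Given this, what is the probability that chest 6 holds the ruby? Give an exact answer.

1/2

Apply Bayes' rule, conditioning on where the ruby actually is.
If it is in either of chests 1 and 6 (prior 1/6 each): the guide picks exactly this set with probability 1/5 regardless, and none is the prize; weight (1/6)·(1/5) = 1/30 each.
If it is in any of chests 2, 3, 4, and 5 (prior 1/6 each): that chest was opened and seen not to hold the prize — ruled out; weight (1/6)·0 = 0 each.
The weights sum to 1/15.
So P(the ruby in chest 6 | the guide opened chest 2, chest 3, chest 4, and chest 5) = (1/30) / (1/15) = 1/2.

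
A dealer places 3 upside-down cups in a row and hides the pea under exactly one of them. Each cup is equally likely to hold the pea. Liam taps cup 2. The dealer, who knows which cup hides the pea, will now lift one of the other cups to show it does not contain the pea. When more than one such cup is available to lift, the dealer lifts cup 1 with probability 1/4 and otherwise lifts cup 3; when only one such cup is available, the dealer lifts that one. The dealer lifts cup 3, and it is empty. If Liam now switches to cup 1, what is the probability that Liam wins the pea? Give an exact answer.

4/7

Consider each possible location of the pea in turn.
If it is under cup 1 (prior 1/3): only cup 3 is available, probability 1; weight (1/3)·1 = 1/3.
If it is under cup 2 (prior 1/3): cup 1 is available but not opened, probability 3/4; weight (1/3)·(3/4) = 1/4.
If it is under cup 3 (prior 1/3): the dealer opened cup 3, so this case is ruled out; weight (1/3)·0 = 0.
The weights sum to 7/12.
So P(the pea under cup 1 | the dealer opened cup 3) = (1/3) / (7/12) = 4/7.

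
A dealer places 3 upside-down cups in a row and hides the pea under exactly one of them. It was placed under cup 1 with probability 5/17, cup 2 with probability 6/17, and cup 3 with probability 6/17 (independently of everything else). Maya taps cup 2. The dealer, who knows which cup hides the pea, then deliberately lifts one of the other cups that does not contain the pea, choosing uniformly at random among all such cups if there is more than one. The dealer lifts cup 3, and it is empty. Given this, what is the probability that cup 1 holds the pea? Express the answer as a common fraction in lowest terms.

5/8

Condition on the true location of the pea.
If it is under cup 1 (prior 5/17): the dealer has no choice, probability 1; weight (5/17)·1 = 5/17.
If it is under cup 2 (prior 6/17): the dealer has 2 equally likely choices, so probability 1/2; weight (6/17)·(1/2) = 3/17.
If it is under cup 3 (prior 6/17): the dealer opened cup 3, so this case is ruled out; weight (6/17)·0 = 0.
The weights sum to 8/17.
So P(the pea under cup 1 | the dealer opened cup 3) = (5/17) / (8/17) = 5/8.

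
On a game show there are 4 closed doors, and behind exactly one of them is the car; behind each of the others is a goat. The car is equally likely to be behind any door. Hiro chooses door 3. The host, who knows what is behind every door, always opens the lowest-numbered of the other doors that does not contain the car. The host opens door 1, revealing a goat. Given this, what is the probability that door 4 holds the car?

Consider each possible location of the car in turn.
If it is behind door 1 (prior 1/4): the host opened door 1, so this case is ruled out; weight (1/4)·0 = 0.
If it is behind any of doors 2, 3, and 4 (prior 1/4 each): door 1 is the lowest-numbered option available, probability 1; weight (1/4)·1 = 1/4 each.
The weights sum to 3/4.
So P(the car behind door 4 | the host opened door 1) = (1/4) / (3/4) = 1/3.

1/3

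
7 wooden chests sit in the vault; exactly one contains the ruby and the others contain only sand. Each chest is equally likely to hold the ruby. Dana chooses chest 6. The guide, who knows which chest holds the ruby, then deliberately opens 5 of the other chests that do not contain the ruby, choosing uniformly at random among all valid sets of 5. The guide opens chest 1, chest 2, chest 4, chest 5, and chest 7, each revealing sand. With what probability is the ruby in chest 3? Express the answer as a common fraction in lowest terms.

6/7

Apply Bayes' rule, conditioning on where the ruby actually is.
If it is in any of chests 1, 2, 4, 5, and 7 (prior 1/7 each): that chest was opened and seen not to hold the prize — ruled out; weight (1/7)·0 = 0 each.
If it is in chest 3 (prior 1/7): the guide has no choice, probability 1; weight (1/7)·1 = 1/7.
If it is in chest 6 (prior 1/7): the guide has 6 equally likely choices, so probability 1/6; weight (1/7)·(1/6) = 1/42.
The weights sum to 1/6.
So P(the ruby in chest 3 | the guide opened chest 1, chest 2, chest 4, chest 5, and chest 7) = (1/7) / (1/6) = 6/7.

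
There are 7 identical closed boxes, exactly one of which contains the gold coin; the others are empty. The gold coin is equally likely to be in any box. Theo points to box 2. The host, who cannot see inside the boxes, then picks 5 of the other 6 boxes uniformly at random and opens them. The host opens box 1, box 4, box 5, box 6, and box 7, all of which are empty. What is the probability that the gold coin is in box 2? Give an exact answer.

1/2

Because the host chose which boxes to open without knowing where the gold coin is, the choice is independent of the prize location. Learning that none of the 5 opened boxes holds the gold coin simply rules out those 5 locations and leaves the remaining 2 boxes still equally likely by symmetry.
So P(the gold coin in box 2) = 1/2.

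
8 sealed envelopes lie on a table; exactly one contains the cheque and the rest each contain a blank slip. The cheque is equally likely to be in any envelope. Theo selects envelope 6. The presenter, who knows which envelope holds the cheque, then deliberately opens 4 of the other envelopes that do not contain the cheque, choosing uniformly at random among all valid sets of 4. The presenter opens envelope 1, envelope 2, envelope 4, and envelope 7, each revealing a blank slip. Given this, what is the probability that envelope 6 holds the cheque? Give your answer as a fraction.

Consider each possible location of the cheque in turn.
If it is in any of envelopes 1, 2, 4, and 7 (prior 1/8 each): that envelope was opened and seen not to hold the prize — ruled out; weight (1/8)·0 = 0 each.
If it is in any of envelopes 3, 5, and 8 (prior 1/8 each): the presenter has 15 equally likely choices, so probability 1/15; weight (1/8)·(1/15) = 1/120 each.
If it is in envelope 6 (prior 1/8): the presenter has 35 equally likely choices, so probability 1/35; weight (1/8)·(1/35) = 1/280.
The weights sum to 1/35.
So P(the cheque in envelope 6 | the presenter opened envelope 1, envelope 2, envelope 4, and envelope 7) = (1/280) / (1/35) = 1/8.

1/8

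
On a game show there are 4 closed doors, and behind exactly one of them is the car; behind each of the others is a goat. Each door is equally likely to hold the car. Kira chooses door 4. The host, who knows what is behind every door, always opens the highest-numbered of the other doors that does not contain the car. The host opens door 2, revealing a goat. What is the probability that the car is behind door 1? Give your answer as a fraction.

Apply Bayes' rule, conditioning on where the car actually is.
If it is behind either of doors 1 and 4 (prior 1/4 each): the host would have opened door 3 instead, probability 0; weight (1/4)·0 = 0 each.
If it is behind door 2 (prior 1/4): the host opened door 2, so this case is ruled out; weight (1/4)·0 = 0.
If it is behind door 3 (prior 1/4): door 2 is the highest-numbered option available, probability 1; weight (1/4)·1 = 1/4.
The weights sum to 1/4.
So P(the car behind door 1 | the host opened door 2) = 0 / (1/4) = 0.

0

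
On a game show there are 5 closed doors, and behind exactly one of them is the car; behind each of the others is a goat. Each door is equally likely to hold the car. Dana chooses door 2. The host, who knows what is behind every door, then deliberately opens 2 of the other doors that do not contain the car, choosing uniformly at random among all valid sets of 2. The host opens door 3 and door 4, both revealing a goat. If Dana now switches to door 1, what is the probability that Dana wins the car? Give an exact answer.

Apply Bayes' rule, conditioning on where the car actually is.
If it is behind either of doors 1 and 5 (prior 1/5 each): the host has 3 equally likely choices, so probability 1/3; weight (1/5)·(1/3) = 1/15 each.
If it is behind door 2 (prior 1/5): the host has 6 equally likely choices, so probability 1/6; weight (1/5)·(1/6) = 1/30.
If it is behind either of doors 3 and 4 (prior 1/5 each): that door was opened and seen not to hold the prize — ruled out; weight (1/5)·0 = 0 each.
The weights sum to 1/6.
So P(the car behind door 1 | the host opened door 3 and door 4) = (1/15) / (1/6) = 2/5.

2/5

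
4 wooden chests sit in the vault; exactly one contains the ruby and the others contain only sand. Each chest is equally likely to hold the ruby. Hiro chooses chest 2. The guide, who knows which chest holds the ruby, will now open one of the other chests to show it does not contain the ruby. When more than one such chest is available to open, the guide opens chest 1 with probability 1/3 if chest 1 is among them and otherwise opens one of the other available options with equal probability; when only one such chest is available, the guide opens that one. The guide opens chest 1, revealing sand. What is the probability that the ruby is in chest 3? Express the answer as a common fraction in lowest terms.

1/3

Condition on the true location of the ruby.
If it is in chest 1 (prior 1/4): the guide opened chest 1, so this case is ruled out; weight (1/4)·0 = 0.
If it is in any of chests 2, 3, and 4 (prior 1/4 each): chest 1 is available, opened with probability 1/3; weight (1/4)·(1/3) = 1/12 each.
The weights sum to 1/4.
So P(the ruby in chest 3 | the guide opened chest 1) = (1/12) / (1/4) = 1/3.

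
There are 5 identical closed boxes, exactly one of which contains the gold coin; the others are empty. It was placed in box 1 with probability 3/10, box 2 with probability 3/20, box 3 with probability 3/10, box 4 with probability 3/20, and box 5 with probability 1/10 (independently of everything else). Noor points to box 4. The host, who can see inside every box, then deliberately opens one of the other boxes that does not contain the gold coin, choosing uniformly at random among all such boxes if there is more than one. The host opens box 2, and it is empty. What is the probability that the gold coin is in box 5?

Condition on the true location of the gold coin.
If it is in either of boxes 1 and 3 (prior 3/10 each): the host has 3 equally likely choices, so probability 1/3; weight (3/10)·(1/3) = 1/10 each.
If it is in box 2 (prior 3/20): the host opened box 2, so this case is ruled out; weight (3/20)·0 = 0.
If it is in box 4 (prior 3/20): the host has 4 equally likely choices, so probability 1/4; weight (3/20)·(1/4) = 3/80.
If it is in box 5 (prior 1/10): the host has 3 equally likely choices, so probability 1/3; weight (1/10)·(1/3) = 1/30.
The weights sum to 13/48.
So P(the gold coin in box 5 | the host opened box 2) = (1/30) / (13/48) = 8/65.

8/65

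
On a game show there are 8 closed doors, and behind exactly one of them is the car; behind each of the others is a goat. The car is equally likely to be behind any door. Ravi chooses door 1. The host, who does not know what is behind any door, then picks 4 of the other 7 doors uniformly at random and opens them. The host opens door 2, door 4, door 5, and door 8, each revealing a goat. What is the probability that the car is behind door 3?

1/4

Apply Bayes' rule, conditioning on where the car actually is.
If it is behind any of doors 1, 3, 6, and 7 (prior 1/8 each): the host picks exactly this set with probability 1/35 regardless, and none is the prize; weight (1/8)·(1/35) = 1/280 each.
If it is behind any of doors 2, 4, 5, and 8 (prior 1/8 each): that door was opened and seen not to hold the prize — ruled out; weight (1/8)·0 = 0 each.
The weights sum to 1/70.
So P(the car behind door 3 | the host opened door 2, door 4, door 5, and door 8) = (1/280) / (1/70) = 1/4.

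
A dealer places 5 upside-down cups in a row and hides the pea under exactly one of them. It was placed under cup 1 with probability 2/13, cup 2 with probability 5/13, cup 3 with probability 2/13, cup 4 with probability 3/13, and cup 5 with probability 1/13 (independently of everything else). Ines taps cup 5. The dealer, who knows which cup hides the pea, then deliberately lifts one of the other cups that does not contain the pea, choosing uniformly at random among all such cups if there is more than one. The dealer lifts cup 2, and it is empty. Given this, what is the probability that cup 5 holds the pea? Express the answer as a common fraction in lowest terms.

Condition on the true location of the pea.
If it is under either of cups 1 and 3 (prior 2/13 each): the dealer has 3 equally likely choices, so probability 1/3; weight (2/13)·(1/3) = 2/39 each.
If it is under cup 2 (prior 5/13): the dealer opened cup 2, so this case is ruled out; weight (5/13)·0 = 0.
If it is under cup 4 (prior 3/13): the dealer has 3 equally likely choices, so probability 1/3; weight (3/13)·(1/3) = 1/13.
If it is under cup 5 (prior 1/13): the dealer has 4 equally likely choices, so probability 1/4; weight (1/13)·(1/4) = 1/52.
The weights sum to 31/156.
So P(the pea under cup 5 | the dealer opened cup 2) = (1/52) / (31/156) = 3/31.

3/31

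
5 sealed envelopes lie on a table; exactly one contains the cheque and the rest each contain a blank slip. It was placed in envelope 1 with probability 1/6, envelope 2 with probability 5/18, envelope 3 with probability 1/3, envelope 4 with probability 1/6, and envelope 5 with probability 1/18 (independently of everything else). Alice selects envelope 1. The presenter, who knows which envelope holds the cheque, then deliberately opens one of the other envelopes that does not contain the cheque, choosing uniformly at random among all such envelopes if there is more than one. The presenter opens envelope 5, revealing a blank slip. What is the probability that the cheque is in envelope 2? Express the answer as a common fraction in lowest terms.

4/13

Apply Bayes' rule, conditioning on where the cheque actually is.
If it is in envelope 1 (prior 1/6): the presenter has 4 equally likely choices, so probability 1/4; weight (1/6)·(1/4) = 1/24.
If it is in envelope 2 (prior 5/18): the presenter has 3 equally likely choices, so probability 1/3; weight (5/18)·(1/3) = 5/54.
If it is in envelope 3 (prior 1/3): the presenter has 3 equally likely choices, so probability 1/3; weight (1/3)·(1/3) = 1/9.
If it is in envelope 4 (prior 1/6): the presenter has 3 equally likely choices, so probability 1/3; weight (1/6)·(1/3) = 1/18.
If it is in envelope 5 (prior 1/18): the presenter opened envelope 5, so this case is ruled out; weight (1/18)·0 = 0.
The weights sum to 65/216.
So P(the cheque in envelope 2 | the presenter opened envelope 5) = (5/54) / (65/216) = 4/13.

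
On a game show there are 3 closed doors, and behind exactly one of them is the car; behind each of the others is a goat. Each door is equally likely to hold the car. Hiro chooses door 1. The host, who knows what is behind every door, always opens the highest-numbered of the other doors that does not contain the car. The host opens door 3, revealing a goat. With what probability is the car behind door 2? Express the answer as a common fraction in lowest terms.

Apply Bayes' rule, conditioning on where the car actually is.
If it is behind either of doors 1 and 2 (prior 1/3 each): door 3 is the highest-numbered option available, probability 1; weight (1/3)·1 = 1/3 each.
If it is behind door 3 (prior 1/3): the host opened door 3, so this case is ruled out; weight (1/3)·0 = 0.
The weights sum to 2/3.
So P(the car behind door 2 | the host opened door 3) = (1/3) / (2/3) = 1/2.

1/2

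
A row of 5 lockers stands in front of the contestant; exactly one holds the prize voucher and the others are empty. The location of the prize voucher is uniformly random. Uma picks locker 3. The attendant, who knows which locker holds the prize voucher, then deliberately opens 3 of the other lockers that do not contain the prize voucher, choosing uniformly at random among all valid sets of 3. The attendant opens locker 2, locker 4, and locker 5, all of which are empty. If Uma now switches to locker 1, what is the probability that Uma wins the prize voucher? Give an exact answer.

4/5

Apply Bayes' rule, conditioning on where the prize voucher actually is.
If it is in locker 1 (prior 1/5): the attendant has no choice, probability 1; weight (1/5)·1 = 1/5.
If it is in any of lockers 2, 4, and 5 (prior 1/5 each): that locker was opened and seen not to hold the prize — ruled out; weight (1/5)·0 = 0 each.
If it is in locker 3 (prior 1/5): the attendant has 4 equally likely choices, so probability 1/4; weight (1/5)·(1/4) = 1/20.
The weights sum to 1/4.
So P(the prize voucher in locker 1 | the attendant opened locker 2, locker 4, and locker 5) = (1/5) / (1/4) = 4/5.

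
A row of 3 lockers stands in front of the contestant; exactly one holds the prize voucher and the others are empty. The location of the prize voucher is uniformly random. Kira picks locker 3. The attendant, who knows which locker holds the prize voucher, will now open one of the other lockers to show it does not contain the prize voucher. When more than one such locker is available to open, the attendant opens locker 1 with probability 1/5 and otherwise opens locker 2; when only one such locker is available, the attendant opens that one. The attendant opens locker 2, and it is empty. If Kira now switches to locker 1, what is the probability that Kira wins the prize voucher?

Consider each possible location of the prize voucher in turn.
If it is in locker 1 (prior 1/3): only locker 2 is available, probability 1; weight (1/3)·1 = 1/3.
If it is in locker 2 (prior 1/3): the attendant opened locker 2, so this case is ruled out; weight (1/3)·0 = 0.
If it is in locker 3 (prior 1/3): locker 1 is available but not opened, probability 4/5; weight (1/3)·(4/5) = 4/15.
The weights sum to 3/5.
So P(the prize voucher in locker 1 | the attendant opened locker 2) = (1/3) / (3/5) = 5/9.

5/9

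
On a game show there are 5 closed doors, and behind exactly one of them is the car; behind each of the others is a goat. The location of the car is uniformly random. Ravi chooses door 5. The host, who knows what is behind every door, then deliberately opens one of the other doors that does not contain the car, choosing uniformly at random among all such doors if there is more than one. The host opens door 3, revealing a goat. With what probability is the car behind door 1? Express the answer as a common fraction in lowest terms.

4/15

Condition on the true location of the car.
If it is behind any of doors 1, 2, and 4 (prior 1/5 each): the host has 3 equally likely choices, so probability 1/3; weight (1/5)·(1/3) = 1/15 each.
If it is behind door 3 (prior 1/5): the host opened door 3, so this case is ruled out; weight (1/5)·0 = 0.
If it is behind door 5 (prior 1/5): the host has 4 equally likely choices, so probability 1/4; weight (1/5)·(1/4) = 1/20.
The weights sum to 1/4.
So P(the car behind door 1 | the host opened door 3) = (1/15) / (1/4) = 4/15.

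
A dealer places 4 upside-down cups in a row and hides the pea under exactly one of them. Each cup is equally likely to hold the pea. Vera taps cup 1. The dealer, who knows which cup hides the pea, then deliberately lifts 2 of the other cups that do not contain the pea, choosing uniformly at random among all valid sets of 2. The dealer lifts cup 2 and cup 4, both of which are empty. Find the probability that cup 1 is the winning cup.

Apply Bayes' rule, conditioning on where the pea actually is.
If it is under cup 1 (prior 1/4): the dealer has 3 equally likely choices, so probability 1/3; weight (1/4)·(1/3) = 1/12.
If it is under either of cups 2 and 4 (prior 1/4 each): that cup was opened and seen not to hold the prize — ruled out; weight (1/4)·0 = 0 each.
If it is under cup 3 (prior 1/4): the dealer has no choice, probability 1; weight (1/4)·1 = 1/4.
The weights sum to 1/3.
So P(the pea under cup 1 | the dealer opened cup 2 and cup 4) = (1/12) / (1/3) = 1/4.

1/4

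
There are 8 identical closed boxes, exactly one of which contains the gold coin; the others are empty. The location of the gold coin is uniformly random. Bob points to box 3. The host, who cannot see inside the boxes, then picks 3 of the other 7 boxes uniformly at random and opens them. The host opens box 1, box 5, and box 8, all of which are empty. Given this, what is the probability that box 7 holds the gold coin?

1/5

Apply Bayes' rule, conditioning on where the gold coin actually is.
If it is in any of boxes 1, 5, and 8 (prior 1/8 each): that box was opened and seen not to hold the prize — ruled out; weight (1/8)·0 = 0 each.
If it is in any of boxes 2, 3, 4, 6, and 7 (prior 1/8 each): the host picks exactly this set with probability 1/35 regardless, and none is the prize; weight (1/8)·(1/35) = 1/280 each.
The weights sum to 1/56.
So P(the gold coin in box 7 | the host opened box 1, box 5, and box 8) = (1/280) / (1/56) = 1/5.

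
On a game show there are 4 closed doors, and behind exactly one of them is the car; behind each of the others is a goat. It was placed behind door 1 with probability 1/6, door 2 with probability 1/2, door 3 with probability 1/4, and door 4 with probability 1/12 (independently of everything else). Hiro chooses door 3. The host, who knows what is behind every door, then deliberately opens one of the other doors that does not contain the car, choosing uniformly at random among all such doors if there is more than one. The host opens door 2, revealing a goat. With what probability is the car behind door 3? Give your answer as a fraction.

Condition on the true location of the car.
If it is behind door 1 (prior 1/6): the host has 2 equally likely choices, so probability 1/2; weight (1/6)·(1/2) = 1/12.
If it is behind door 2 (prior 1/2): the host opened door 2, so this case is ruled out; weight (1/2)·0 = 0.
If it is behind door 3 (prior 1/4): the host has 3 equally likely choices, so probability 1/3; weight (1/4)·(1/3) = 1/12.
If it is behind door 4 (prior 1/12): the host has 2 equally likely choices, so probability 1/2; weight (1/12)·(1/2) = 1/24.
The weights sum to 5/24.
So P(the car behind door 3 | the host opened door 2) = (1/12) / (5/24) = 2/5.

2/5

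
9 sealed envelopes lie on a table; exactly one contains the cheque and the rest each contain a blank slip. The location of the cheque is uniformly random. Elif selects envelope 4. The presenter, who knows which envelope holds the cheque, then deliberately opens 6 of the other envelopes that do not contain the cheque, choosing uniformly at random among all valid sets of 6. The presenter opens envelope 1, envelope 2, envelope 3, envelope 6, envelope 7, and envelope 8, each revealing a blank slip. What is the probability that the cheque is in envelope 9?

Consider each possible location of the cheque in turn.
If it is in any of envelopes 1, 2, 3, 6, 7, and 8 (prior 1/9 each): that envelope was opened and seen not to hold the prize — ruled out; weight (1/9)·0 = 0 each.
If it is in envelope 4 (prior 1/9): the presenter has 28 equally likely choices, so probability 1/28; weight (1/9)·(1/28) = 1/252.
If it is in either of envelopes 5 and 9 (prior 1/9 each): the presenter has 7 equally likely choices, so probability 1/7; weight (1/9)·(1/7) = 1/63 each.
The weights sum to 1/28.
So P(the cheque in envelope 9 | the presenter opened envelope 1, envelope 2, envelope 3, envelope 6, envelope 7, and envelope 8) = (1/63) / (1/28) = 4/9.

4/9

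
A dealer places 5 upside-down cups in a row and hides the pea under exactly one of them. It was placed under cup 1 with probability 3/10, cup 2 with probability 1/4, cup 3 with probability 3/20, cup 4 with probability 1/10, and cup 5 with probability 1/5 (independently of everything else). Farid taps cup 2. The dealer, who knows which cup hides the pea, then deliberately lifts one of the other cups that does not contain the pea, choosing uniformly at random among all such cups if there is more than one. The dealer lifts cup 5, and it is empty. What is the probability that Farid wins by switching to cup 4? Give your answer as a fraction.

Consider each possible location of the pea in turn.
If it is under cup 1 (prior 3/10): the dealer has 3 equally likely choices, so probability 1/3; weight (3/10)·(1/3) = 1/10.
If it is under cup 2 (prior 1/4): the dealer has 4 equally likely choices, so probability 1/4; weight (1/4)·(1/4) = 1/16.
If it is under cup 3 (prior 3/20): the dealer has 3 equally likely choices, so probability 1/3; weight (3/20)·(1/3) = 1/20.
If it is under cup 4 (prior 1/10): the dealer has 3 equally likely choices, so probability 1/3; weight (1/10)·(1/3) = 1/30.
If it is under cup 5 (prior 1/5): the dealer opened cup 5, so this case is ruled out; weight (1/5)·0 = 0.
The weights sum to 59/240.
So P(the pea under cup 4 | the dealer opened cup 5) = (1/30) / (59/240) = 8/59.

8/59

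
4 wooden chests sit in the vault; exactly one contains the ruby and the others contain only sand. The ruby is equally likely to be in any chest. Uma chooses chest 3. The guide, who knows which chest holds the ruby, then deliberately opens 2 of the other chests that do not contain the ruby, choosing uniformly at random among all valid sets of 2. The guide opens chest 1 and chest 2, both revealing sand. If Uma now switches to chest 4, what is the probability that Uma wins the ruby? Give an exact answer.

3/4

Apply Bayes' rule, conditioning on where the ruby actually is.
If it is in either of chests 1 and 2 (prior 1/4 each): that chest was opened and seen not to hold the prize — ruled out; weight (1/4)·0 = 0 each.
If it is in chest 3 (prior 1/4): the guide has 3 equally likely choices, so probability 1/3; weight (1/4)·(1/3) = 1/12.
If it is in chest 4 (prior 1/4): the guide has no choice, probability 1; weight (1/4)·1 = 1/4.
The weights sum to 1/3.
So P(the ruby in chest 4 | the guide opened chest 1 and chest 2) = (1/4) / (1/3) = 3/4.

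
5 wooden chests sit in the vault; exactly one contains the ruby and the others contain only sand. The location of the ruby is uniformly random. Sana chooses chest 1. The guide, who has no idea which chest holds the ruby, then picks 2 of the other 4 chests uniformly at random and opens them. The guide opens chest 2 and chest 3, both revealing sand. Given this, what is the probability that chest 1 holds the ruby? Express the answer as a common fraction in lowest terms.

Because the guide chose which chests to open without knowing where the ruby is, the choice is independent of the prize location. Learning that none of the 2 opened chests holds the ruby simply rules out those 2 locations and leaves the remaining 3 chests still equally likely by symmetry.
So P(the ruby in chest 1) = 1/3.

1/3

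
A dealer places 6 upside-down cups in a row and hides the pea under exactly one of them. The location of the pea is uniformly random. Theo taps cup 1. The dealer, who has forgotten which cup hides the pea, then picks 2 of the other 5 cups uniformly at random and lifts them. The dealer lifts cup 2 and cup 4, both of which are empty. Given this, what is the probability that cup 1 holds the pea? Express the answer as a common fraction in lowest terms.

Consider each possible location of the pea in turn.
If it is under any of cups 1, 3, 5, and 6 (prior 1/6 each): the dealer picks exactly this set with probability 1/10 regardless, and none is the prize; weight (1/6)·(1/10) = 1/60 each.
If it is under either of cups 2 and 4 (prior 1/6 each): that cup was opened and seen not to hold the prize — ruled out; weight (1/6)·0 = 0 each.
The weights sum to 1/15.
So P(the pea under cup 1 | the dealer opened cup 2 and cup 4) = (1/60) / (1/15) = 1/4.

1/4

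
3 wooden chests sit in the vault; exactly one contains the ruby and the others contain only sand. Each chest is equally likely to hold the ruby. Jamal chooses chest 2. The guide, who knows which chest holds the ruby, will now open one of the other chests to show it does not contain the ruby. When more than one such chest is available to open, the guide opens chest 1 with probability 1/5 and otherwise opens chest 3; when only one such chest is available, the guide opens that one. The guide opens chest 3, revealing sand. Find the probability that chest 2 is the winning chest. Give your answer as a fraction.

4/9

Consider each possible location of the ruby in turn.
If it is in chest 1 (prior 1/3): only chest 3 is available, probability 1; weight (1/3)·1 = 1/3.
If it is in chest 2 (prior 1/3): chest 1 is available but not opened, probability 4/5; weight (1/3)·(4/5) = 4/15.
If it is in chest 3 (prior 1/3): the guide opened chest 3, so this case is ruled out; weight (1/3)·0 = 0.
The weights sum to 3/5.
So P(the ruby in chest 2 | the guide opened chest 3) = (4/15) / (3/5) = 4/9.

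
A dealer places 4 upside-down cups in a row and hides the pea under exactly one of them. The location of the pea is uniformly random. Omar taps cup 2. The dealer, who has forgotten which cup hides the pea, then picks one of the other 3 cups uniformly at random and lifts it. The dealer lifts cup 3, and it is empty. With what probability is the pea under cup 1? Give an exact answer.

1/3

Because the dealer chose which cup to lift without knowing where the pea is, the choice is independent of the prize location. Learning that cup 3 does not hold the pea simply rules out that one location and leaves the remaining 3 cups still equally likely by symmetry.
So P(the pea under cup 1) = 1/3.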